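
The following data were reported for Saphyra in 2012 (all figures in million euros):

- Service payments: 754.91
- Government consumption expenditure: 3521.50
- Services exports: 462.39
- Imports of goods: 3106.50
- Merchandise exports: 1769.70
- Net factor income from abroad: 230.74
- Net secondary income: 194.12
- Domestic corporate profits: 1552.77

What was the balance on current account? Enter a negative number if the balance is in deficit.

Goods balance = 1769.70 - 3106.50 = -1336.80
Services balance = 462.39 - 754.91 = -292.52
Trade balance (goods + services) = -1336.80 + (-292.52) = -1629.32
Net primary income = 230.74
Net secondary income = 194.12
Current account = -1629.32 + 230.74 + 194.12 = -1204.46

-1204.46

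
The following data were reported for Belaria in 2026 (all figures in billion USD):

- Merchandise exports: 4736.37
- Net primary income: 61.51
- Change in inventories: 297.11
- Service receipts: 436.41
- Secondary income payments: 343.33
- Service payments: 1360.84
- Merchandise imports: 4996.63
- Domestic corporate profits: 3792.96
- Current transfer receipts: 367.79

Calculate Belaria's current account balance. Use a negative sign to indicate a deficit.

-1098.72

Goods balance = 4736.37 - 4996.63 = -260.26
Services balance = 436.41 - 1360.84 = -924.43
Trade balance (goods + services) = -260.26 + (-924.43) = -1184.69
Net primary income = 61.51
Net secondary income = 367.79 - 343.33 = 24.46
Current account = -1184.69 + 61.51 + 24.46 = -1098.72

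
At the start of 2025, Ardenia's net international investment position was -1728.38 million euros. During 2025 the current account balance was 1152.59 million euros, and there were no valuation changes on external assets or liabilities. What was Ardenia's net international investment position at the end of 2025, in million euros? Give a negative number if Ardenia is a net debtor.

With no valuation effects, change in NIIP = current account = 1152.59
End-of-year NIIP = -1728.38 + 1152.59 = -575.79

-575.79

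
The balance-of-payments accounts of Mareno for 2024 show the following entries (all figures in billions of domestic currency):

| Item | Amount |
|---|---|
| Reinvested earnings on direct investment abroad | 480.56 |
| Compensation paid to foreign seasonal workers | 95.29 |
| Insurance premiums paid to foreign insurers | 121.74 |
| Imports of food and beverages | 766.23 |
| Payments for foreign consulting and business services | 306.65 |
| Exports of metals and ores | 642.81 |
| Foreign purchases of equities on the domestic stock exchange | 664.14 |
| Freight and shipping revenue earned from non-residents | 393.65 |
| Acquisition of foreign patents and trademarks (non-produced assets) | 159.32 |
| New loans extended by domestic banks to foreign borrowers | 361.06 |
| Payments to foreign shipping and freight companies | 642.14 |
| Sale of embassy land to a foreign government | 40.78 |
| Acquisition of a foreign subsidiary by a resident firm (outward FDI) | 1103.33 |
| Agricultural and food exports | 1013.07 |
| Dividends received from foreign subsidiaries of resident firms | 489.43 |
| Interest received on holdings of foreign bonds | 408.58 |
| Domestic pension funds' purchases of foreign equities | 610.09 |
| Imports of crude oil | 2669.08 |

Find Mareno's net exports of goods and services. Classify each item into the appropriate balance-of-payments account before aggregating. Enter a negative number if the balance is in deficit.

Goods: -2669.08 + 1013.07 + 642.81 - 766.23 = -1779.43
Services: -121.74 + 393.65 - 306.65 - 642.14 = -676.88
Trade balance = -1779.43 + (-676.88) = -2456.31
(Excluded from the trade balance — primary income: reinvested earnings on direct investment abroad 480.56, compensation paid to foreign seasonal workers 95.29, dividends received from foreign subsidiaries of resident firms 489.43, interest received on holdings of foreign bonds 408.58; financial account: foreign purchases of equities on the domestic stock exchange 664.14, new loans extended by domestic banks to foreign borrowers 361.06, acquisition of a foreign subsidiary by a resident firm (outward FDI) 1103.33, domestic pension funds' purchases of foreign equities 610.09; capital account: acquisition of foreign patents and trademarks (non-produced assets) 159.32, sale of embassy land to a foreign government 40.78.)

-2456.31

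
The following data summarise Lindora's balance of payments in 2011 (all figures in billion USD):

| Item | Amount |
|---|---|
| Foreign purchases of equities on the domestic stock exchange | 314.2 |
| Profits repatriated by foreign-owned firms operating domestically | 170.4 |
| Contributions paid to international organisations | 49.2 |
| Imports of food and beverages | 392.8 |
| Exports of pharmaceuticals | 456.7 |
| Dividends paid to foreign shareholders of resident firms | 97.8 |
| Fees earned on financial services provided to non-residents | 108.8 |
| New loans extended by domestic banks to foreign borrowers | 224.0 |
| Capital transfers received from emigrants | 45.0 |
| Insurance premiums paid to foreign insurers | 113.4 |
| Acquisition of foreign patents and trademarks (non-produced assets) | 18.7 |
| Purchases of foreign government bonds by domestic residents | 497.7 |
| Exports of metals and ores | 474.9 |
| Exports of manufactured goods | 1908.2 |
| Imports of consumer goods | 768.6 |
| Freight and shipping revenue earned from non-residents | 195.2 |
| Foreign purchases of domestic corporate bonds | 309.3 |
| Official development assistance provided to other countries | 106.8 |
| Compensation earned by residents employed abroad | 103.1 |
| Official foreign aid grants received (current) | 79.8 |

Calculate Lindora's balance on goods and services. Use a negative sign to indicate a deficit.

1869.0

Goods: -768.6 - 392.8 + 1908.2 + 474.9 + 456.7 = 1678.4
Services: -113.4 + 195.2 + 108.8 = 190.6
Trade balance = 1678.4 + 190.6 = 1869.0
(Excluded from the trade balance — financial account: foreign purchases of equities on the domestic stock exchange 314.2, new loans extended by domestic banks to foreign borrowers 224.0, purchases of foreign government bonds by domestic residents 497.7, foreign purchases of domestic corporate bonds 309.3; primary income: profits repatriated by foreign-owned firms operating domestically 170.4, dividends paid to foreign shareholders of resident firms 97.8, compensation earned by residents employed abroad 103.1; secondary income: contributions paid to international organisations 49.2, official development assistance provided to other countries 106.8, official foreign aid grants received (current) 79.8; capital account: capital transfers received from emigrants 45.0, acquisition of foreign patents and trademarks (non-produced assets) 18.7.)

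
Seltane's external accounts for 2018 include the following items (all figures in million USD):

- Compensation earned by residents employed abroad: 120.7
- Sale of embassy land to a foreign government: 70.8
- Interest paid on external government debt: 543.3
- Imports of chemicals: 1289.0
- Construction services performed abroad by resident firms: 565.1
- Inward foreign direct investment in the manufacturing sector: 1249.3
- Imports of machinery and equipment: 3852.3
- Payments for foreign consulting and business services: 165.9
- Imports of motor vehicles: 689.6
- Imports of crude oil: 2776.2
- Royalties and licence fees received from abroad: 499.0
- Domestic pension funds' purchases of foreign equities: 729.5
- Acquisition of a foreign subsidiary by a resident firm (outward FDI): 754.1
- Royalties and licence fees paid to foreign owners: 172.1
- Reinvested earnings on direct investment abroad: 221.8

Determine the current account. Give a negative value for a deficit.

-8081.8

Goods: -3852.3 - 2776.2 - 689.6 - 1289.0 = -8607.1
Services: -165.9 + 565.1 + 499.0 - 172.1 = 726.1
Primary income: 221.8 - 543.3 + 120.7 = -200.8
Current account = (-8607.1) + 726.1 + (-200.8) = -8081.8
(Excluded from the current account — capital account: sale of embassy land to a foreign government 70.8; financial account: inward foreign direct investment in the manufacturing sector 1249.3, domestic pension funds' purchases of foreign equities 729.5, acquisition of a foreign subsidiary by a resident firm (outward FDI) 754.1.)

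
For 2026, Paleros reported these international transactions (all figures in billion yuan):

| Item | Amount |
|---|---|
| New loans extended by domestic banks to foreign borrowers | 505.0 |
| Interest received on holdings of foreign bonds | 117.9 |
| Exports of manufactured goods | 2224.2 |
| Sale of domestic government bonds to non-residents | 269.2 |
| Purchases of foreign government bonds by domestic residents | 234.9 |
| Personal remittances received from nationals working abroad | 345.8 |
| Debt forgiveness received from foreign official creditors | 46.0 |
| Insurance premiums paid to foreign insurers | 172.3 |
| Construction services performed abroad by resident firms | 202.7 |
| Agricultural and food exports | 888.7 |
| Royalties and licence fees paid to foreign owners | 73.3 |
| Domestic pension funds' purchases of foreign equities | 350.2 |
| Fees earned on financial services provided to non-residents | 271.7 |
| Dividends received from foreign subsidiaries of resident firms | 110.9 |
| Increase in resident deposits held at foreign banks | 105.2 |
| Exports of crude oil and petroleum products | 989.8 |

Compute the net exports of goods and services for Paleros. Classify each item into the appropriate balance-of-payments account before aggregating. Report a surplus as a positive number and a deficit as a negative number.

Goods: 2224.2 + 989.8 + 888.7 = 4102.7
Services: 271.7 - 172.3 + 202.7 - 73.3 = 228.8
Trade balance = 4102.7 + 228.8 = 4331.5
(Excluded from the trade balance — financial account: new loans extended by domestic banks to foreign borrowers 505.0, sale of domestic government bonds to non-residents 269.2, purchases of foreign government bonds by domestic residents 234.9, domestic pension funds' purchases of foreign equities 350.2, increase in resident deposits held at foreign banks 105.2; primary income: interest received on holdings of foreign bonds 117.9, dividends received from foreign subsidiaries of resident firms 110.9; secondary income: personal remittances received from nationals working abroad 345.8; capital account: debt forgiveness received from foreign official creditors 46.0.)

4331.5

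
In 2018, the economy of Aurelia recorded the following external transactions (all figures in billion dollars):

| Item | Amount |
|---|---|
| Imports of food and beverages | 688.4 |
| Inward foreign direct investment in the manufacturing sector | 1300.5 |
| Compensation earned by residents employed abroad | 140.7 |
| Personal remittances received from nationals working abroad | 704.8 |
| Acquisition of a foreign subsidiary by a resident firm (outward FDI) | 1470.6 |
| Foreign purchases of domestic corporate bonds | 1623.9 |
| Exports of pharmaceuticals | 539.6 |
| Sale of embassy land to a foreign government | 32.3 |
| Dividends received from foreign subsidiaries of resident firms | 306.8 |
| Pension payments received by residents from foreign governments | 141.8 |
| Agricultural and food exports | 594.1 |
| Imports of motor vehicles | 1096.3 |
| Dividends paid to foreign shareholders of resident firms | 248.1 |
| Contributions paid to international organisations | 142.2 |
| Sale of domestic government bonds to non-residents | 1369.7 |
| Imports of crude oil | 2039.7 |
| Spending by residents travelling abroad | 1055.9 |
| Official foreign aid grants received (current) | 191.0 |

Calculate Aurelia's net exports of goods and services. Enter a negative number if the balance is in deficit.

Goods: -2039.7 + 539.6 - 688.4 - 1096.3 + 594.1 = -2690.7
Services: -1055.9
Trade balance = -2690.7 + (-1055.9) = -3746.6
(Excluded from the trade balance — financial account: inward foreign direct investment in the manufacturing sector 1300.5, acquisition of a foreign subsidiary by a resident firm (outward FDI) 1470.6, foreign purchases of domestic corporate bonds 1623.9, sale of domestic government bonds to non-residents 1369.7; primary income: compensation earned by residents employed abroad 140.7, dividends received from foreign subsidiaries of resident firms 306.8, dividends paid to foreign shareholders of resident firms 248.1; secondary income: personal remittances received from nationals working abroad 704.8, pension payments received by residents from foreign governments 141.8, contributions paid to international organisations 142.2, official foreign aid grants received (current) 191.0; capital account: sale of embassy land to a foreign government 32.3.)

-3746.6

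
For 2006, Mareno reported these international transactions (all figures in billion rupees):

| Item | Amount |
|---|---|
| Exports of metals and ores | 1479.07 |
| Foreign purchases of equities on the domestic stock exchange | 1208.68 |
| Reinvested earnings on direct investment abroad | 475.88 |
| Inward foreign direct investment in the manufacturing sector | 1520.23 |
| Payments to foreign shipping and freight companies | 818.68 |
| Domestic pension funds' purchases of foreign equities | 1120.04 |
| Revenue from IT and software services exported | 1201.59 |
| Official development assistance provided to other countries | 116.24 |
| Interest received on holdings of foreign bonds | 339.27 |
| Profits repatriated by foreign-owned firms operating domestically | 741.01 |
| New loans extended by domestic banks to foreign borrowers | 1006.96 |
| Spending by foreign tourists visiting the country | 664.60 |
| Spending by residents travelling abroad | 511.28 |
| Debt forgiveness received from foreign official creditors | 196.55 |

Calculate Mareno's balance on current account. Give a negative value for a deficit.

Goods: 1479.07
Services: -511.28 + 664.60 + 1201.59 - 818.68 = 536.23
Primary income: -741.01 + 339.27 + 475.88 = 74.14
Secondary income: -116.24
Current account = 1479.07 + 536.23 + 74.14 + (-116.24) = 1973.20
(Excluded from the current account — financial account: foreign purchases of equities on the domestic stock exchange 1208.68, inward foreign direct investment in the manufacturing sector 1520.23, domestic pension funds' purchases of foreign equities 1120.04, new loans extended by domestic banks to foreign borrowers 1006.96; capital account: debt forgiveness received from foreign official creditors 196.55.)

1973.20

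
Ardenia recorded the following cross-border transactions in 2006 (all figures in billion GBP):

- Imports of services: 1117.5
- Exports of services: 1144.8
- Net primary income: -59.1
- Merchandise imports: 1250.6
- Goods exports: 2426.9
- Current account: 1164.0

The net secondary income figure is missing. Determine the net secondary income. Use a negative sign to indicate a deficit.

Current account = goods balance + services balance + net primary income + net secondary income
Sum of the known components = 1144.5
Net secondary income = CA - (known components) = 1164.0 - 1144.5 = 19.5

19.5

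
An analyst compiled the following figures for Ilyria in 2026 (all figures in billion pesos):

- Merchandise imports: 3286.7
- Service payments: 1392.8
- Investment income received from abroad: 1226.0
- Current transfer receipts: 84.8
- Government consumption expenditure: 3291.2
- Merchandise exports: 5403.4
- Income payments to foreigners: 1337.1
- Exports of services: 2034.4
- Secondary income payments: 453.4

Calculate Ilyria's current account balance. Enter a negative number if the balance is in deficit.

2278.6

Goods balance = 5403.4 - 3286.7 = 2116.7
Services balance = 2034.4 - 1392.8 = 641.6
Trade balance (goods + services) = 2116.7 + 641.6 = 2758.3
Net primary income = 1226.0 - 1337.1 = -111.1
Net secondary income = 84.8 - 453.4 = -368.6
Current account = 2758.3 + (-111.1) + (-368.6) = 2278.6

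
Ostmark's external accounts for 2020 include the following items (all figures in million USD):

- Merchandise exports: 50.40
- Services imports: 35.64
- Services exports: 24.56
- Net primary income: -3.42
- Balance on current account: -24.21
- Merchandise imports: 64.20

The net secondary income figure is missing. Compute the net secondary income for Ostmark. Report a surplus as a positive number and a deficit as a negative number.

4.09

Current account = goods balance + services balance + net primary income + net secondary income
Sum of the known components = -28.30
Net secondary income = CA - (known components) = -24.21 - (-28.30) = 4.09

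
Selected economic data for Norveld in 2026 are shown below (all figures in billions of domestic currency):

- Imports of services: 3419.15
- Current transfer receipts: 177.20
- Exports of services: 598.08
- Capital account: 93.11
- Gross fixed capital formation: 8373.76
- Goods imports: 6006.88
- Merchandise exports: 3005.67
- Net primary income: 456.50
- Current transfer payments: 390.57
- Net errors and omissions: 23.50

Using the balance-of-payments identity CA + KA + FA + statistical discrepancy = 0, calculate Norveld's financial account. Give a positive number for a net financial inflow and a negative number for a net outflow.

5462.54

Goods balance = 3005.67 - 6006.88 = -3001.21
Services balance = 598.08 - 3419.15 = -2821.07
Trade balance (goods + services) = -3001.21 + (-2821.07) = -5822.28
Net primary income = 456.50
Net secondary income = 177.20 - 390.57 = -213.37
Current account = -5822.28 + 456.50 + (-213.37) = -5579.15
Financial account = -(-5579.15 + 93.11 + 23.50) = 5462.54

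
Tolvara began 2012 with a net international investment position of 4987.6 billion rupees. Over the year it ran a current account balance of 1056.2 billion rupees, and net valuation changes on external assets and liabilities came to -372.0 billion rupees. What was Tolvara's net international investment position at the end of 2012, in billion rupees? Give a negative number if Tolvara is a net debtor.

5671.8

Change in NIIP = current account + net valuation change = 1056.2 + (-372.0) = 684.2
End-of-year NIIP = 4987.6 + 684.2 = 5671.8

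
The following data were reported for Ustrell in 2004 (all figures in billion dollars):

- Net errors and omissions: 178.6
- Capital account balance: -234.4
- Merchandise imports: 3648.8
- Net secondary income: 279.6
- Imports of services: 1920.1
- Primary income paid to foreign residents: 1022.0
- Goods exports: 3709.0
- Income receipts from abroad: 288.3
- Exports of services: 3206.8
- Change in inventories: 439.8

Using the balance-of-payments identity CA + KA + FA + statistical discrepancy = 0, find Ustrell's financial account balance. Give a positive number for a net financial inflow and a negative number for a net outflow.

Goods balance = 3709.0 - 3648.8 = 60.2
Services balance = 3206.8 - 1920.1 = 1286.7
Trade balance (goods + services) = 60.2 + 1286.7 = 1346.9
Net primary income = 288.3 - 1022.0 = -733.7
Net secondary income = 279.6
Current account = 1346.9 + (-733.7) + 279.6 = 892.8
Financial account = -(892.8 + (-234.4) + 178.6) = -837.0

-837.0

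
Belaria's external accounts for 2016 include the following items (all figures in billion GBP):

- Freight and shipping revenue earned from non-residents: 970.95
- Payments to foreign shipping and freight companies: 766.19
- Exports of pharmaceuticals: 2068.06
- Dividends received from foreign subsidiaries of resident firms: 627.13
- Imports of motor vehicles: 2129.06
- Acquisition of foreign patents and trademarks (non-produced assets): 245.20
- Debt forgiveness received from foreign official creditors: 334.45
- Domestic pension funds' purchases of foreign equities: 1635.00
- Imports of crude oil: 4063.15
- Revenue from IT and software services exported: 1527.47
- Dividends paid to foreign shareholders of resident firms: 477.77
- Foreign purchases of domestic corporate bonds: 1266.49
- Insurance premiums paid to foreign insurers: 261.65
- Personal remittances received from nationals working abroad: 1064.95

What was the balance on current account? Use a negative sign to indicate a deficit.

-1439.26

Goods: -2129.06 - 4063.15 + 2068.06 = -4124.15
Services: 1527.47 - 766.19 - 261.65 + 970.95 = 1470.58
Primary income: 627.13 - 477.77 = 149.36
Secondary income: 1064.95
Current account = (-4124.15) + 1470.58 + 149.36 + 1064.95 = -1439.26
(Excluded from the current account — capital account: acquisition of foreign patents and trademarks (non-produced assets) 245.20, debt forgiveness received from foreign official creditors 334.45; financial account: domestic pension funds' purchases of foreign equities 1635.00, foreign purchases of domestic corporate bonds 1266.49.)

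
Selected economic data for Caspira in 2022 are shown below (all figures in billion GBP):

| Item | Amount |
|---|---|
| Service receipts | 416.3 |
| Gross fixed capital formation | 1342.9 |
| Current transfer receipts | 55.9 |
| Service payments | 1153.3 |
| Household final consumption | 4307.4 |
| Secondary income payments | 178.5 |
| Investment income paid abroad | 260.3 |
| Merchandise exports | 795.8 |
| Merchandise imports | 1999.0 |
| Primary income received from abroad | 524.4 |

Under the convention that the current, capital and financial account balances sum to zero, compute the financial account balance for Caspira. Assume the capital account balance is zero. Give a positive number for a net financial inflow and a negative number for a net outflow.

Goods balance = 795.8 - 1999.0 = -1203.2
Services balance = 416.3 - 1153.3 = -737.0
Trade balance (goods + services) = -1203.2 + (-737.0) = -1940.2
Net primary income = 524.4 - 260.3 = 264.1
Net secondary income = 55.9 - 178.5 = -122.6
Current account = -1940.2 + 264.1 + (-122.6) = -1798.7
Financial account = -(-1798.7) = 1798.7

1798.7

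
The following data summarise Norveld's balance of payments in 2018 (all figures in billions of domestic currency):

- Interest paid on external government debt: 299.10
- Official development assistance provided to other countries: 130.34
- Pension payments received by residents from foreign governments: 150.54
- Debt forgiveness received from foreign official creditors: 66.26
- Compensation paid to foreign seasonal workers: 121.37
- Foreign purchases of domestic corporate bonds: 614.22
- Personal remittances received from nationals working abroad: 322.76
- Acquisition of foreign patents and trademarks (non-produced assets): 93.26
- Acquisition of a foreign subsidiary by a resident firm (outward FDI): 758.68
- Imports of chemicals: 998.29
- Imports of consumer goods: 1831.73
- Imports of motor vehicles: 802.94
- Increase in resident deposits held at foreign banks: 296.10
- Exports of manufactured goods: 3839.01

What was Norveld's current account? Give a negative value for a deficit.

128.54

Goods: -1831.73 - 998.29 - 802.94 + 3839.01 = 206.05
Primary income: -121.37 - 299.10 = -420.47
Secondary income: -130.34 + 150.54 + 322.76 = 342.96
Current account = 206.05 + (-420.47) + 342.96 = 128.54
(Excluded from the current account — capital account: debt forgiveness received from foreign official creditors 66.26, acquisition of foreign patents and trademarks (non-produced assets) 93.26; financial account: foreign purchases of domestic corporate bonds 614.22, acquisition of a foreign subsidiary by a resident firm (outward FDI) 758.68, increase in resident deposits held at foreign banks 296.10.)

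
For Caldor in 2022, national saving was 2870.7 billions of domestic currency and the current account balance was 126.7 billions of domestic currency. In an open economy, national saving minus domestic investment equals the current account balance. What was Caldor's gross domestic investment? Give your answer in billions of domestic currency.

S - I = CA (net lending to the rest of the world).
I = S - CA = 2870.7 - 126.7 = 2744.0

2744.0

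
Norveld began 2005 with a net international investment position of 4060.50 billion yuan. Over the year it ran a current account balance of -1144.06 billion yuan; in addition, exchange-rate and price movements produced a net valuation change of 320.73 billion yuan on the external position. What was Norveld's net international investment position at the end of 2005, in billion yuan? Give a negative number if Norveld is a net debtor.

3237.17

Change in NIIP = current account + net valuation change = -1144.06 + 320.73 = -823.33
End-of-year NIIP = 4060.50 + (-823.33) = 3237.17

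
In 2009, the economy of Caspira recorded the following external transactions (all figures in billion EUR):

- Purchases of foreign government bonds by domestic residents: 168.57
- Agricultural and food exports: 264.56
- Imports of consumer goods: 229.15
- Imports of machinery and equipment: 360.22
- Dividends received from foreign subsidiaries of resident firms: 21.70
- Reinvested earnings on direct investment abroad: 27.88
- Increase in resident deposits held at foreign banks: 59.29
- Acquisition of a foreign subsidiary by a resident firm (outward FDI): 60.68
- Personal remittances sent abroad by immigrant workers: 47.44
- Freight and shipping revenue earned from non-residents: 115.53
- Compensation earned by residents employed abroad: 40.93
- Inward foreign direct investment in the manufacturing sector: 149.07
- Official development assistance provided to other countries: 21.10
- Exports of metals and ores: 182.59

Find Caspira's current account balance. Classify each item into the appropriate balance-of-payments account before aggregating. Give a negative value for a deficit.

Goods: -229.15 + 182.59 - 360.22 + 264.56 = -142.22
Services: 115.53
Primary income: 40.93 + 21.70 + 27.88 = 90.51
Secondary income: -21.10 - 47.44 = -68.54
Current account = (-142.22) + 115.53 + 90.51 + (-68.54) = -4.72
(Excluded from the current account — financial account: purchases of foreign government bonds by domestic residents 168.57, increase in resident deposits held at foreign banks 59.29, acquisition of a foreign subsidiary by a resident firm (outward FDI) 60.68, inward foreign direct investment in the manufacturing sector 149.07.)

-4.72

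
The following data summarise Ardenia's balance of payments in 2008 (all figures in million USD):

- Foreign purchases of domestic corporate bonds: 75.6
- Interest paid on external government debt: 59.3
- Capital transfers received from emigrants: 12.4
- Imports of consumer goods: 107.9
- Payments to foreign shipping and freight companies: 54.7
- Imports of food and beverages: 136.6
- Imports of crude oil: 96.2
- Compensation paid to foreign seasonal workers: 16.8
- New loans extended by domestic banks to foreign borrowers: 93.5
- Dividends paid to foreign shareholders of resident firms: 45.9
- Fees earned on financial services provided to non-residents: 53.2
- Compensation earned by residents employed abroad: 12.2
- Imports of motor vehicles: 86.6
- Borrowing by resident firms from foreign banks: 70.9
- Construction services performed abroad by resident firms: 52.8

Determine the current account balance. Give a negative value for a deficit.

Goods: -86.6 - 136.6 - 107.9 - 96.2 = -427.3
Services: 52.8 + 53.2 - 54.7 = 51.3
Primary income: -45.9 - 16.8 + 12.2 - 59.3 = -109.8
Current account = (-427.3) + 51.3 + (-109.8) = -485.8
(Excluded from the current account — financial account: foreign purchases of domestic corporate bonds 75.6, new loans extended by domestic banks to foreign borrowers 93.5, borrowing by resident firms from foreign banks 70.9; capital account: capital transfers received from emigrants 12.4.)

-485.8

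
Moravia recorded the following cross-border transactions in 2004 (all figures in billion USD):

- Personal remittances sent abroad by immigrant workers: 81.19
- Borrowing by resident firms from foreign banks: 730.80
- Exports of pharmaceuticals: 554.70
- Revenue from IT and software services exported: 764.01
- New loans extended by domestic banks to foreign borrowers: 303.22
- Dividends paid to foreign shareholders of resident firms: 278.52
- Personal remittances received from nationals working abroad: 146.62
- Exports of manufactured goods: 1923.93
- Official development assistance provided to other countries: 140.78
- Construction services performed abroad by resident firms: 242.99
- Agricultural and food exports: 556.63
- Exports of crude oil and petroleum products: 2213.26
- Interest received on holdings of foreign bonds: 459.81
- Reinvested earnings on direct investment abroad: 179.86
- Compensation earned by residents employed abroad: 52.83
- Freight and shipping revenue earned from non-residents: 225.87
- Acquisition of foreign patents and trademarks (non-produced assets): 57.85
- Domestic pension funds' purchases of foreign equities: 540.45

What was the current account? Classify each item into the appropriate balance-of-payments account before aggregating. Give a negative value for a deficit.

6820.02

Goods: 1923.93 + 556.63 + 554.70 + 2213.26 = 5248.52
Services: 225.87 + 764.01 + 242.99 = 1232.87
Primary income: 52.83 + 179.86 + 459.81 - 278.52 = 413.98
Secondary income: 146.62 - 81.19 - 140.78 = -75.35
Current account = 5248.52 + 1232.87 + 413.98 + (-75.35) = 6820.02
(Excluded from the current account — financial account: borrowing by resident firms from foreign banks 730.80, new loans extended by domestic banks to foreign borrowers 303.22, domestic pension funds' purchases of foreign equities 540.45; capital account: acquisition of foreign patents and trademarks (non-produced assets) 57.85.)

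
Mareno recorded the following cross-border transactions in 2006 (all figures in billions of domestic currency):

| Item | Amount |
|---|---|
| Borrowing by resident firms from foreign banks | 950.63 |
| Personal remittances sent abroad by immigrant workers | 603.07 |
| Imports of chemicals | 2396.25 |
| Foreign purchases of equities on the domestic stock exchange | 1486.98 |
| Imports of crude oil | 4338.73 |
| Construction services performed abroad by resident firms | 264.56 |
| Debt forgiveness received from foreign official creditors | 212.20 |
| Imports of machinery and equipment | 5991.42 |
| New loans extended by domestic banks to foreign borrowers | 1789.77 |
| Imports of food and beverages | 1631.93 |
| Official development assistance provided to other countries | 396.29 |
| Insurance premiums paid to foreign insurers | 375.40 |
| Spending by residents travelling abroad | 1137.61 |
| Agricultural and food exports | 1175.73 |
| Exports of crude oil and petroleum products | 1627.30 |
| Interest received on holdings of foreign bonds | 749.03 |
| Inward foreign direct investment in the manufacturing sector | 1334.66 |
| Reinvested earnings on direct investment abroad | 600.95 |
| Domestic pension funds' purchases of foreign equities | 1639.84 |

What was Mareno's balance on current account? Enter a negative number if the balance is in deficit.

-12453.13

Goods: 1627.30 - 5991.42 - 2396.25 - 1631.93 + 1175.73 - 4338.73 = -11555.30
Services: 264.56 - 1137.61 - 375.40 = -1248.45
Primary income: 749.03 + 600.95 = 1349.98
Secondary income: -396.29 - 603.07 = -999.36
Current account = (-11555.30) + (-1248.45) + 1349.98 + (-999.36) = -12453.13
(Excluded from the current account — financial account: borrowing by resident firms from foreign banks 950.63, foreign purchases of equities on the domestic stock exchange 1486.98, new loans extended by domestic banks to foreign borrowers 1789.77, inward foreign direct investment in the manufacturing sector 1334.66, domestic pension funds' purchases of foreign equities 1639.84; capital account: debt forgiveness received from foreign official creditors 212.20.)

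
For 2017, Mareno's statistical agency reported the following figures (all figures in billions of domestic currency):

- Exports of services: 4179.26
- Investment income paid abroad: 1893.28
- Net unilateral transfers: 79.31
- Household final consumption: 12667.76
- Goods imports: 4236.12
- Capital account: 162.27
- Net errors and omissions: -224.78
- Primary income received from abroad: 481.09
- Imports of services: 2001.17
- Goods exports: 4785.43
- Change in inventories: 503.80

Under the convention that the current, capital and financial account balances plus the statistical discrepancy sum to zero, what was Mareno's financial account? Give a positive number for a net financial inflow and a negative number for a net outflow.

Goods balance = 4785.43 - 4236.12 = 549.31
Services balance = 4179.26 - 2001.17 = 2178.09
Trade balance (goods + services) = 549.31 + 2178.09 = 2727.40
Net primary income = 481.09 - 1893.28 = -1412.19
Net secondary income = 79.31
Current account = 2727.40 + (-1412.19) + 79.31 = 1394.52
Financial account = -(1394.52 + 162.27 + (-224.78)) = -1332.01

-1332.01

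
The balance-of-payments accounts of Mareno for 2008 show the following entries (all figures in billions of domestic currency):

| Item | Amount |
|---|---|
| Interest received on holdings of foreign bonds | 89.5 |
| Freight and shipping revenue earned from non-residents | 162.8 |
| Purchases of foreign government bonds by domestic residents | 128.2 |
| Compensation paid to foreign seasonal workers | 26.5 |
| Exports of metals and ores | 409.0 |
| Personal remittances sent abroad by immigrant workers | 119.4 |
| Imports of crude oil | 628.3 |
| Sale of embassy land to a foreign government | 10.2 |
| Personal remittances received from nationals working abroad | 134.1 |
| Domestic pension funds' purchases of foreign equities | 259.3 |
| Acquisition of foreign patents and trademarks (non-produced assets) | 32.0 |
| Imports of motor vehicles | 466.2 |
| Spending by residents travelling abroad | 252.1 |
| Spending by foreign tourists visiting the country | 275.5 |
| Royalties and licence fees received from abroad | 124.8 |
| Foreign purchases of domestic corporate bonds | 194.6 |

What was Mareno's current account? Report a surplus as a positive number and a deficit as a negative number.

Goods: -628.3 + 409.0 - 466.2 = -685.5
Services: 275.5 - 252.1 + 124.8 + 162.8 = 311.0
Primary income: -26.5 + 89.5 = 63.0
Secondary income: -119.4 + 134.1 = 14.7
Current account = (-685.5) + 311.0 + 63.0 + 14.7 = -296.8
(Excluded from the current account — financial account: purchases of foreign government bonds by domestic residents 128.2, domestic pension funds' purchases of foreign equities 259.3, foreign purchases of domestic corporate bonds 194.6; capital account: sale of embassy land to a foreign government 10.2, acquisition of foreign patents and trademarks (non-produced assets) 32.0.)

-296.8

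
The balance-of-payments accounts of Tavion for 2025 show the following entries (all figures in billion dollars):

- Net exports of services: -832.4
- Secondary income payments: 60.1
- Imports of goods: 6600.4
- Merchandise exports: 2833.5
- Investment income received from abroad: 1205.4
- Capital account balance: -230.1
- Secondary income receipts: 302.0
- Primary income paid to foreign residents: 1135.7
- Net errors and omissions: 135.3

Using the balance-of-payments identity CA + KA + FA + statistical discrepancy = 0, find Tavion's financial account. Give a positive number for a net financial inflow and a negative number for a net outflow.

Goods balance = 2833.5 - 6600.4 = -3766.9
Services balance = -832.4
Trade balance (goods + services) = -3766.9 + (-832.4) = -4599.3
Net primary income = 1205.4 - 1135.7 = 69.7
Net secondary income = 302.0 - 60.1 = 241.9
Current account = -4599.3 + 69.7 + 241.9 = -4287.7
Financial account = -(-4287.7 + (-230.1) + 135.3) = 4382.5

4382.5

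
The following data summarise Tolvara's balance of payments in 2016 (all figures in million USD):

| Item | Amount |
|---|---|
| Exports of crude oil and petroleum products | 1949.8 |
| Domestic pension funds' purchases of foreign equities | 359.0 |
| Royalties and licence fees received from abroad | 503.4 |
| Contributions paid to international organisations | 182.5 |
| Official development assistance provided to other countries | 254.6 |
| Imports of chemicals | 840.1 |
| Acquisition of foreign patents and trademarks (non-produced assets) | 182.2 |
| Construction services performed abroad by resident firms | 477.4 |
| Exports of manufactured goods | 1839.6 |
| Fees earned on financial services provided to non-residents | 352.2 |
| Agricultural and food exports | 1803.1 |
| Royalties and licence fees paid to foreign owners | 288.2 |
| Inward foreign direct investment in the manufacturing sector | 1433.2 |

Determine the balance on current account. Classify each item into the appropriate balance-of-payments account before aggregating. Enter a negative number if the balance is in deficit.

5360.1

Goods: 1803.1 + 1949.8 + 1839.6 - 840.1 = 4752.4
Services: 352.2 - 288.2 + 477.4 + 503.4 = 1044.8
Secondary income: -182.5 - 254.6 = -437.1
Current account = 4752.4 + 1044.8 + (-437.1) = 5360.1
(Excluded from the current account — financial account: domestic pension funds' purchases of foreign equities 359.0, inward foreign direct investment in the manufacturing sector 1433.2; capital account: acquisition of foreign patents and trademarks (non-produced assets) 182.2.)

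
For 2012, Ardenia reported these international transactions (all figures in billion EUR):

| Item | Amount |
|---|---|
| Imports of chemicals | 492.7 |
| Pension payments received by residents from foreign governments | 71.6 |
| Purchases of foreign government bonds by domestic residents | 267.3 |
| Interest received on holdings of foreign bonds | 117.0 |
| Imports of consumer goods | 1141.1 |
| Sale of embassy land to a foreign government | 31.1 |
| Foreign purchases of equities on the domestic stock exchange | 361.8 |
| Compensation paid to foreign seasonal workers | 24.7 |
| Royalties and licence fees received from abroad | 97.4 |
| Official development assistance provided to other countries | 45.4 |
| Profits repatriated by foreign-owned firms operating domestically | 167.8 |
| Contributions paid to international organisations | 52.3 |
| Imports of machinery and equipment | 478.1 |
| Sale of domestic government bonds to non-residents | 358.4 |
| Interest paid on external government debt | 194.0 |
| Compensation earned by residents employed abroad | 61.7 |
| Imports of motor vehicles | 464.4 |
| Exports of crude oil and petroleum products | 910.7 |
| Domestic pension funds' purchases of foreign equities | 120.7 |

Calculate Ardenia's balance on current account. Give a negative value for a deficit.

Goods: -492.7 - 1141.1 - 464.4 - 478.1 + 910.7 = -1665.6
Services: 97.4
Primary income: -167.8 + 61.7 - 24.7 - 194.0 + 117.0 = -207.8
Secondary income: -45.4 - 52.3 + 71.6 = -26.1
Current account = (-1665.6) + 97.4 + (-207.8) + (-26.1) = -1802.1
(Excluded from the current account — financial account: purchases of foreign government bonds by domestic residents 267.3, foreign purchases of equities on the domestic stock exchange 361.8, sale of domestic government bonds to non-residents 358.4, domestic pension funds' purchases of foreign equities 120.7; capital account: sale of embassy land to a foreign government 31.1.)

-1802.1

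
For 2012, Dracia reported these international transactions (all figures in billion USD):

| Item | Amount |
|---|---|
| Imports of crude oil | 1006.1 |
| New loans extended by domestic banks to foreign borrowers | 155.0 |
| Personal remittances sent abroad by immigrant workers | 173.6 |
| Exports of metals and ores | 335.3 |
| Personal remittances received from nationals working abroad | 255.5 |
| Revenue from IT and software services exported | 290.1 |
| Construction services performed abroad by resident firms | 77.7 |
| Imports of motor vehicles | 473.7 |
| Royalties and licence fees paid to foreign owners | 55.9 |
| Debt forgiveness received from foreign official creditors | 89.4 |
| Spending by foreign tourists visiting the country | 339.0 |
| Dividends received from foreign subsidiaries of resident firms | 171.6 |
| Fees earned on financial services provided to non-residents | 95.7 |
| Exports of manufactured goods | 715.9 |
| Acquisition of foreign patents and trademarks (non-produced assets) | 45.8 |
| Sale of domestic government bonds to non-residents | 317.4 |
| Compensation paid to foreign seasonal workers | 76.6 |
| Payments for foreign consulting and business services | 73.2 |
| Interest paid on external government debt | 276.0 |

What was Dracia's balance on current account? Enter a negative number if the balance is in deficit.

145.7

Goods: 335.3 - 1006.1 + 715.9 - 473.7 = -428.6
Services: 290.1 - 73.2 - 55.9 + 339.0 + 77.7 + 95.7 = 673.4
Primary income: 171.6 - 276.0 - 76.6 = -181.0
Secondary income: -173.6 + 255.5 = 81.9
Current account = (-428.6) + 673.4 + (-181.0) + 81.9 = 145.7
(Excluded from the current account — financial account: new loans extended by domestic banks to foreign borrowers 155.0, sale of domestic government bonds to non-residents 317.4; capital account: debt forgiveness received from foreign official creditors 89.4, acquisition of foreign patents and trademarks (non-produced assets) 45.8.)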